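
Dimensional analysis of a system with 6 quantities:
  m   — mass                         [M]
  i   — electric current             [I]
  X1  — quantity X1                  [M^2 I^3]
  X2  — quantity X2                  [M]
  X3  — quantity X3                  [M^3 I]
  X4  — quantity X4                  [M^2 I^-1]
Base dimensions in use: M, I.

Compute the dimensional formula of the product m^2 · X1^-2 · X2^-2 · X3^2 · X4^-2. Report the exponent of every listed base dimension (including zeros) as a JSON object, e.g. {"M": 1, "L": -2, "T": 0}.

Exponent matrix [M,I] × [m,i,X1,X2,X3,X4]:
  M: [ 1  0  2  1  3  2]
  I: [ 0  1  3  0  1 -1]
  [M]: (2)·1+(-2)·2+(-2)·1+(2)·3+(-2)·2 = -2
  [I]: (2)·0+(-2)·3+(-2)·0+(2)·1+(-2)·-1 = -2
⇒ M^-2 I^-2

{"M": -2, "I": -2}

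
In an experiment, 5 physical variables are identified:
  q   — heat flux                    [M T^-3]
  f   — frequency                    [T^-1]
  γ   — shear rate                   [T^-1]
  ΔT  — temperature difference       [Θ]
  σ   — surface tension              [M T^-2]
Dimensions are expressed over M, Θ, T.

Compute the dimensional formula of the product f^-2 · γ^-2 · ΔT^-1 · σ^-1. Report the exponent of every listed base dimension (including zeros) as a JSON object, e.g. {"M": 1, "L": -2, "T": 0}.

Write exponents as rows M,Θ,T / cols q,f,γ,ΔT,σ:
  M: [ 1  0  0  0  1]
  Θ: [ 0  0  0  1  0]
  T: [-3 -1 -1  0 -2]
  [M]: (-2)·0+(-2)·0+(-1)·0+(-1)·1 = -1
  [Θ]: (-2)·0+(-2)·0+(-1)·1+(-1)·0 = -1
  [T]: (-2)·-1+(-2)·-1+(-1)·0+(-1)·-2 = 6
⇒ M^-1 Θ^-1 T^6

{"M": -1, "Θ": -1, "T": 6}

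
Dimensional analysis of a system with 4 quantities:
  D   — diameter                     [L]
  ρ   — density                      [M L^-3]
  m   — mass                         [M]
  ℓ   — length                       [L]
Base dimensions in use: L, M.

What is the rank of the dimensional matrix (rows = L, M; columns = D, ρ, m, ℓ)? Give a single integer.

2

Exponent matrix [L,M] × [D,ρ,m,ℓ]:
  L: [ 1 -3  0  1]
  M: [ 0  1  1  0]
Echelon form has 2 nonzero rows (pivots: D,ρ)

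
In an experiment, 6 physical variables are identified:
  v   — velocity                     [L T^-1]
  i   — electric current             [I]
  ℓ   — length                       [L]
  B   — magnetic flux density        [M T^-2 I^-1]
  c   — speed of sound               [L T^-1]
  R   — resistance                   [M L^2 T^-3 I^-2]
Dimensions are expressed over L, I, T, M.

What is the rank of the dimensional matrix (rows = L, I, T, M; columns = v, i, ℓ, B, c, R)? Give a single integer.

4

Dimensional matrix (L×I×T×M by v×i×ℓ×B×c×R):
  L: [ 1  0  1  0  1  2]
  I: [ 0  1  0 -1  0 -2]
  T: [-1  0  0 -2 -1 -3]
  M: [ 0  0  0  1  0  1]
Row reduction gives pivot columns v,i,ℓ,B; rank = 4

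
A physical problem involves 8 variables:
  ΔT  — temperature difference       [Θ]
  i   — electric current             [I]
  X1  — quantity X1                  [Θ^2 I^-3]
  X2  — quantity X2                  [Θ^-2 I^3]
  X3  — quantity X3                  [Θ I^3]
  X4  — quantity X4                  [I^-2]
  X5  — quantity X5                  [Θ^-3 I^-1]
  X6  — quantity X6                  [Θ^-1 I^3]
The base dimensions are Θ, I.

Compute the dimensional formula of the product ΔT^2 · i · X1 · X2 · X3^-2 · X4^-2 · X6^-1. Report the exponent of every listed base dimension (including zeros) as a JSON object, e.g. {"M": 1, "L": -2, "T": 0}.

Exponent matrix [Θ,I] × [ΔT,i,X1,X2,X3,X4,X5,X6]:
  Θ: [ 1  0  2 -2  1  0 -3 -1]
  I: [ 0  1 -3  3  3 -2 -1  3]
  [Θ]: (2)·1+(1)·0+(1)·2+(1)·-2+(-2)·1+(-2)·0+(-1)·-1 = 1
  [I]: (2)·0+(1)·1+(1)·-3+(1)·3+(-2)·3+(-2)·-2+(-1)·3 = -4
⇒ Θ I^-4

{"Θ": 1, "I": -4}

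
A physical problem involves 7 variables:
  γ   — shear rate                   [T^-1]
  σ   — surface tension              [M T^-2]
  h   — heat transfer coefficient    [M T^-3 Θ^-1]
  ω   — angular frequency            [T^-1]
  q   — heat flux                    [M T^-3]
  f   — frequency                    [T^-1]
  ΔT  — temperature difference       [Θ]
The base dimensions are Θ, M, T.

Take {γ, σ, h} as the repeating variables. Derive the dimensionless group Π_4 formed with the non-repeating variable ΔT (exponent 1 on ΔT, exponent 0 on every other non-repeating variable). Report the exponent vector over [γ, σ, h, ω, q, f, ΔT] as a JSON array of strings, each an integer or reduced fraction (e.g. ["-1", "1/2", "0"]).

Exponent matrix [Θ,M,T] × [γ,σ,h,ω,q,f,ΔT]:
  Θ: [ 0  0 -1  0  0  0  1]
  M: [ 0  1  1  0  1  0  0]
  T: [-1 -2 -3 -1 -3 -1  0]
Row reduction gives pivot columns γ,σ,h; rank = 3
Pivot set = {γ,σ,h}, free = {ω,q,f,ΔT}
RREF:
  r0: [   1    0    0    1    1    1    1]
  r1: [   0    1    0    0    1    0    1]
  r2: [   0    0    1    0    0    0   -1]
Fix exponent of ΔT at 1, ω at 0, q at 0, f at 0; solve each RREF row for its pivot's exponent:
  r0: exp(γ) + (1)·1 = 0 ⇒ exp(γ) = -1
  r1: exp(σ) + (1)·1 = 0 ⇒ exp(σ) = -1
  r2: exp(h) + (-1)·1 = 0 ⇒ exp(h) = 1
Π_4 = γ^-1 · σ^-1 · h · ΔT

["-1", "-1", "1", "0", "0", "0", "1"]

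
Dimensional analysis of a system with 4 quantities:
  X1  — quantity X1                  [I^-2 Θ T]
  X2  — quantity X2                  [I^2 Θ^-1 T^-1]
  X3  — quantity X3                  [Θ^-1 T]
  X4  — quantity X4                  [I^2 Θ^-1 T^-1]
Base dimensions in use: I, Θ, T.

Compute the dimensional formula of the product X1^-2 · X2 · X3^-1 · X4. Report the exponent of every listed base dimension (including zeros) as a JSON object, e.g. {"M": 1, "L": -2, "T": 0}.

{"I": 8, "Θ": -3, "T": -5}

Exponent matrix [I,Θ,T] × [X1,X2,X3,X4]:
  I: [-2  2  0  2]
  Θ: [ 1 -1 -1 -1]
  T: [ 1 -1  1 -1]
  [I]: (-2)·-2+(1)·2+(-1)·0+(1)·2 = 8
  [Θ]: (-2)·1+(1)·-1+(-1)·-1+(1)·-1 = -3
  [T]: (-2)·1+(1)·-1+(-1)·1+(1)·-1 = -5
⇒ I^8 Θ^-3 T^-5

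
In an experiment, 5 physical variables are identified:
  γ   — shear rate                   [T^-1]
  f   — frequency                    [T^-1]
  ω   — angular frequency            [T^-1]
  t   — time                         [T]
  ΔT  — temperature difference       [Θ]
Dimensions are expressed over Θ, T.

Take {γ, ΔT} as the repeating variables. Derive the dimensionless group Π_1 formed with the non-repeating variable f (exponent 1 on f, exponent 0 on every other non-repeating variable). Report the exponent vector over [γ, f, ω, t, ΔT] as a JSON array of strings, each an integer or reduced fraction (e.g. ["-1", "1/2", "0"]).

["-1", "1", "0", "0", "0"]

Exponent matrix [Θ,T] × [γ,f,ω,t,ΔT]:
  Θ: [ 0  0  0  0  1]
  T: [-1 -1 -1  1  0]
Row reduction gives pivot columns γ,ΔT; rank = 2
Repeat: γ,ΔT; free: f,ω,t
RREF:
  r0: [   1    1    1   -1    0]
  r1: [   0    0    0    0    1]
Fix exponent of f at 1, ω at 0, t at 0; solve each RREF row for its pivot's exponent:
  r0: exp(γ) + (1)·1 = 0 ⇒ exp(γ) = -1
  r1: exp(ΔT) + (0)·1 = 0 ⇒ exp(ΔT) = 0
Π_1 = γ^-1 · f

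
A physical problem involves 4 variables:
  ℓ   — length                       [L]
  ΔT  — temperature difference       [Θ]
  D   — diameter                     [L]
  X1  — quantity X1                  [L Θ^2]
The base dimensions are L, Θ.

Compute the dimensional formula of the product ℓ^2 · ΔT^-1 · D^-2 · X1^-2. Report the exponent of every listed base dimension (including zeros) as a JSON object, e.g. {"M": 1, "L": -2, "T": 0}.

Exponent matrix [L,Θ] × [ℓ,ΔT,D,X1]:
  L: [ 1  0  1  1]
  Θ: [ 0  1  0  2]
  [L]: (2)·1+(-1)·0+(-2)·1+(-2)·1 = -2
  [Θ]: (2)·0+(-1)·1+(-2)·0+(-2)·2 = -5
⇒ L^-2 Θ^-5

{"L": -2, "Θ": -5}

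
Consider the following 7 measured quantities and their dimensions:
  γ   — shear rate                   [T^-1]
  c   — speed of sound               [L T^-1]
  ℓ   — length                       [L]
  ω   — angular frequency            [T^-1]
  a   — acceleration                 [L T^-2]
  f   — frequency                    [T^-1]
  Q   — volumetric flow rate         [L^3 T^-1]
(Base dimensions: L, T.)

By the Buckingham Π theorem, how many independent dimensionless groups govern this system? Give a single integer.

5

Exponent matrix [L,T] × [γ,c,ℓ,ω,a,f,Q]:
  L: [ 0  1  1  0  1  0  3]
  T: [-1 -1  0 -1 -2 -1 -1]
Row reduction gives pivot columns γ,c; rank = 2
n=7, r=2 ⇒ 5 dimensionless groups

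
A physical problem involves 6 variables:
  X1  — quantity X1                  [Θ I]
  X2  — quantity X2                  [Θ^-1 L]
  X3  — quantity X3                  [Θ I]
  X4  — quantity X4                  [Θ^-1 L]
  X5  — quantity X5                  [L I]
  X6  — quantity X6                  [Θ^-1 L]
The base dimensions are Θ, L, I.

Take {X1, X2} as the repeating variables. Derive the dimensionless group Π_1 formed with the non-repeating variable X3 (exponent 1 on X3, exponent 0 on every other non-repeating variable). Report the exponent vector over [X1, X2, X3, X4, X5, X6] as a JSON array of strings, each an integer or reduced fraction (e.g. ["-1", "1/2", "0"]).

Write exponents as rows Θ,L,I / cols X1,X2,X3,X4,X5,X6:
  Θ: [ 1 -1  1 -1  0 -1]
  L: [ 0  1  0  1  1  1]
  I: [ 1  0  1  0  1  0]
RREF → pivots at {X1,X2} ⇒ r = 2
Pivot set = {X1,X2}, free = {X3,X4,X5,X6}
RREF:
  r0: [   1    0    1    0    1    0]
  r1: [   0    1    0    1    1    1]
  r2: [   0    0    0    0    0    0]
Fix exponent of X3 at 1, X4 at 0, X5 at 0, X6 at 0; solve each RREF row for its pivot's exponent:
  r0: exp(X1) + (1)·1 = 0 ⇒ exp(X1) = -1
  r1: exp(X2) + (0)·1 = 0 ⇒ exp(X2) = 0
Π_1 = X1^-1 · X3

["-1", "0", "1", "0", "0", "0"]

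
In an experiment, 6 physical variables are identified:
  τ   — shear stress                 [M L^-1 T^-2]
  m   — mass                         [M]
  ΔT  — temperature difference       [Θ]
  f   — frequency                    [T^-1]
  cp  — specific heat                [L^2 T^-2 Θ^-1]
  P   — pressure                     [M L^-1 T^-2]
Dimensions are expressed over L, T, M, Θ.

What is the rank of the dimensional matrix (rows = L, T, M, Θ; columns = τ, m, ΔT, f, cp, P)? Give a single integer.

4

Write exponents as rows L,T,M,Θ / cols τ,m,ΔT,f,cp,P:
  L: [-1  0  0  0  2 -1]
  T: [-2  0  0 -1 -2 -2]
  M: [ 1  1  0  0  0  1]
  Θ: [ 0  0  1  0 -1  0]
RREF → pivots at {τ,m,ΔT,f} ⇒ r = 4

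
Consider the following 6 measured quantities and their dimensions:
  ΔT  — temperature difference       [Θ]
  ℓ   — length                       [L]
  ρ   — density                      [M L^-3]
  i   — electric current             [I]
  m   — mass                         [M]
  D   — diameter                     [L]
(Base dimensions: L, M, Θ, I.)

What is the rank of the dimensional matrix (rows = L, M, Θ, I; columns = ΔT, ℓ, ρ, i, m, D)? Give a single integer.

4

Exponent matrix [L,M,Θ,I] × [ΔT,ℓ,ρ,i,m,D]:
  L: [ 0  1 -3  0  0  1]
  M: [ 0  0  1  0  1  0]
  Θ: [ 1  0  0  0  0  0]
  I: [ 0  0  0  1  0  0]
Echelon form has 4 nonzero rows (pivots: ΔT,ℓ,ρ,i)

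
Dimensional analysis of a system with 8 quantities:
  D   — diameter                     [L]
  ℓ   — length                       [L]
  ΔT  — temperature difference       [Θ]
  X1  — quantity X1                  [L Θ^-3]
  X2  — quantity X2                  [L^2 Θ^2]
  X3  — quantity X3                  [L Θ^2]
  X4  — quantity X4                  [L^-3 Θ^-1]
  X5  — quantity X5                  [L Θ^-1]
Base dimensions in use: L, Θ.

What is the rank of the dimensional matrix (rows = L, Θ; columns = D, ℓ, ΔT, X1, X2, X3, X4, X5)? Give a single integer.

Write exponents as rows L,Θ / cols D,ℓ,ΔT,X1,X2,X3,X4,X5:
  L: [ 1  1  0  1  2  1 -3  1]
  Θ: [ 0  0  1 -3  2  2 -1 -1]
RREF → pivots at {D,ΔT} ⇒ r = 2

2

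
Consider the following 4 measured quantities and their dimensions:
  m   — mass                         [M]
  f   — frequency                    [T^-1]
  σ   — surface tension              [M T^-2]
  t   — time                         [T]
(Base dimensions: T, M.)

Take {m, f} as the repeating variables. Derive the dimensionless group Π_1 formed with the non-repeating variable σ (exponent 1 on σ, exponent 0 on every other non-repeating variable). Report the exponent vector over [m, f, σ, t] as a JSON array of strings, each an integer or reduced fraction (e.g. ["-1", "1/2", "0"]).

Write exponents as rows T,M / cols m,f,σ,t:
  T: [ 0 -1 -2  1]
  M: [ 1  0  1  0]
Row reduction gives pivot columns m,f; rank = 2
Pivot set = {m,f}, free = {σ,t}
RREF:
  r0: [   1    0    1    0]
  r1: [   0    1    2   -1]
Fix exponent of σ at 1, t at 0; solve each RREF row for its pivot's exponent:
  r0: exp(m) + (1)·1 = 0 ⇒ exp(m) = -1
  r1: exp(f) + (2)·1 = 0 ⇒ exp(f) = -2
Π_1 = m^-1 · f^-2 · σ

["-1", "-2", "1", "0"]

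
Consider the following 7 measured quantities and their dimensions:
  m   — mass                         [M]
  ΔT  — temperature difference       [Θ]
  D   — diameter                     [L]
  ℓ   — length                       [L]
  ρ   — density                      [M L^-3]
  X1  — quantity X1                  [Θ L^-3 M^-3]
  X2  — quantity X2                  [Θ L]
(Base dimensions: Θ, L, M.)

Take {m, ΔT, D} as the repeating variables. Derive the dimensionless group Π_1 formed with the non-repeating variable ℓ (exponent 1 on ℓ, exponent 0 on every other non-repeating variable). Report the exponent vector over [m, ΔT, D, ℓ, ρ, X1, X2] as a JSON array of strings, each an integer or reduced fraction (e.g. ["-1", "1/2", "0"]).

["0", "0", "-1", "1", "0", "0", "0"]

Write exponents as rows Θ,L,M / cols m,ΔT,D,ℓ,ρ,X1,X2:
  Θ: [ 0  1  0  0  0  1  1]
  L: [ 0  0  1  1 -3 -3  1]
  M: [ 1  0  0  0  1 -3  0]
Echelon form has 3 nonzero rows (pivots: m,ΔT,D)
Repeat: m,ΔT,D; free: ℓ,ρ,X1,X2
RREF:
  r0: [   1    0    0    0    1   -3    0]
  r1: [   0    1    0    0    0    1    1]
  r2: [   0    0    1    1   -3   -3    1]
Fix exponent of ℓ at 1, ρ at 0, X1 at 0, X2 at 0; solve each RREF row for its pivot's exponent:
  r0: exp(m) + (0)·1 = 0 ⇒ exp(m) = 0
  r1: exp(ΔT) + (0)·1 = 0 ⇒ exp(ΔT) = 0
  r2: exp(D) + (1)·1 = 0 ⇒ exp(D) = -1
Π_1 = D^-1 · ℓ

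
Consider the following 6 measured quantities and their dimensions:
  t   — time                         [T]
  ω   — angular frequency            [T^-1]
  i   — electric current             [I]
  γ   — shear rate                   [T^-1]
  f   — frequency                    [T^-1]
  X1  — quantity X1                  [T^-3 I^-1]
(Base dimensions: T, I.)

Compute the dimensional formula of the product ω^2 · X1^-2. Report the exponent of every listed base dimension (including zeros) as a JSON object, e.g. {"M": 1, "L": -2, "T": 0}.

{"T": 4, "I": 2}

Dimensional matrix (T×I by t×ω×i×γ×f×X1):
  T: [ 1 -1  0 -1 -1 -3]
  I: [ 0  0  1  0  0 -1]
  [T]: (2)·-1+(-2)·-3 = 4
  [I]: (2)·0+(-2)·-1 = 2
⇒ T^4 I^2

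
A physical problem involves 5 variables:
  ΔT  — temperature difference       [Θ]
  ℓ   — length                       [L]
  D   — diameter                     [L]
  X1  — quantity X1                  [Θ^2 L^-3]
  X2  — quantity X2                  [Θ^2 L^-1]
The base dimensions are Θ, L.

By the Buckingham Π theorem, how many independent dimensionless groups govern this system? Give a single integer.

Exponent matrix [Θ,L] × [ΔT,ℓ,D,X1,X2]:
  Θ: [ 1  0  0  2  2]
  L: [ 0  1  1 -3 -1]
Echelon form has 2 nonzero rows (pivots: ΔT,ℓ)
n=5, r=2 ⇒ 3 dimensionless groups

3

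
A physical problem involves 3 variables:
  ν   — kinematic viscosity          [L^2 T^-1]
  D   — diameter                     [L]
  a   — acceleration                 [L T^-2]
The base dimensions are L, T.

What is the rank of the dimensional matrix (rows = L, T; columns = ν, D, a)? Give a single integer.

2

Exponent matrix [L,T] × [ν,D,a]:
  L: [ 2  1  1]
  T: [-1  0 -2]
Row reduction gives pivot columns ν,D; rank = 2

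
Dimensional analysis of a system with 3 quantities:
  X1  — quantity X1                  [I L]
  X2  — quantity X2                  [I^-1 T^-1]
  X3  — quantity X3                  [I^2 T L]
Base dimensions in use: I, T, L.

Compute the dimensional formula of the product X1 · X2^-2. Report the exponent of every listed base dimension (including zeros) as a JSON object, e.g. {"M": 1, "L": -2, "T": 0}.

Dimensional matrix (I×T×L by X1×X2×X3):
  I: [ 1 -1  2]
  T: [ 0 -1  1]
  L: [ 1  0  1]
  [I]: (1)·1+(-2)·-1 = 3
  [T]: (1)·0+(-2)·-1 = 2
  [L]: (1)·1+(-2)·0 = 1
⇒ I^3 T^2 L

{"I": 3, "T": 2, "L": 1}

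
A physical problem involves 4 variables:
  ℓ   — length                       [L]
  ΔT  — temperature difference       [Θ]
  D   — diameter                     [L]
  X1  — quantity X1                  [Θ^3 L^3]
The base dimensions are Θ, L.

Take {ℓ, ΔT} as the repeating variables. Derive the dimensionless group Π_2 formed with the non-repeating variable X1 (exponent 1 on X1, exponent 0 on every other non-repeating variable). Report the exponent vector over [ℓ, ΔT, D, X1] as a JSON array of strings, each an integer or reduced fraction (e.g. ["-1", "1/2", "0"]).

["-3", "-3", "0", "1"]

Dimensional matrix (Θ×L by ℓ×ΔT×D×X1):
  Θ: [ 0  1  0  3]
  L: [ 1  0  1  3]
Echelon form has 2 nonzero rows (pivots: ℓ,ΔT)
Pivot set = {ℓ,ΔT}, free = {D,X1}
RREF:
  r0: [   1    0    1    3]
  r1: [   0    1    0    3]
Fix exponent of X1 at 1, D at 0; solve each RREF row for its pivot's exponent:
  r0: exp(ℓ) + (3)·1 = 0 ⇒ exp(ℓ) = -3
  r1: exp(ΔT) + (3)·1 = 0 ⇒ exp(ΔT) = -3
Π_2 = ℓ^-3 · ΔT^-3 · X1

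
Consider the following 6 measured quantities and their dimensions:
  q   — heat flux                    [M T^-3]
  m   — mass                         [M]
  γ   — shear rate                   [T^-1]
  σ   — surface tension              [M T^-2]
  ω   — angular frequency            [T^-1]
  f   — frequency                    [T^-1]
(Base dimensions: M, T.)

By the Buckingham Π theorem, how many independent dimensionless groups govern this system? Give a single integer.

Exponent matrix [M,T] × [q,m,γ,σ,ω,f]:
  M: [ 1  1  0  1  0  0]
  T: [-3  0 -1 -2 -1 -1]
Echelon form has 2 nonzero rows (pivots: q,m)
n=6, r=2 ⇒ 4 dimensionless groups

4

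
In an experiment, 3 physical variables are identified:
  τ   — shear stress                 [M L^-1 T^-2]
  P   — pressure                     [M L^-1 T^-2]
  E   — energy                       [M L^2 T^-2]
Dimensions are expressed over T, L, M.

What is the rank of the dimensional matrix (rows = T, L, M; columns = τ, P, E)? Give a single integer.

Exponent matrix [T,L,M] × [τ,P,E]:
  T: [-2 -2 -2]
  L: [-1 -1  2]
  M: [ 1  1  1]
Row reduction gives pivot columns τ,E; rank = 2

2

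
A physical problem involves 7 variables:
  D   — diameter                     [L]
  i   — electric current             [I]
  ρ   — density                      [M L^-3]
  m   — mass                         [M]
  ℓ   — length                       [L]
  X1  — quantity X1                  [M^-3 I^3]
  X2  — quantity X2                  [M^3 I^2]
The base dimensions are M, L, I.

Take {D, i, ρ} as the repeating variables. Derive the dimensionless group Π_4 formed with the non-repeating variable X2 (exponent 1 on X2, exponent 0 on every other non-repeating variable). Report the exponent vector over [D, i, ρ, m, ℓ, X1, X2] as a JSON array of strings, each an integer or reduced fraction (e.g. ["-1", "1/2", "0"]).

Exponent matrix [M,L,I] × [D,i,ρ,m,ℓ,X1,X2]:
  M: [ 0  0  1  1  0 -3  3]
  L: [ 1  0 -3  0  1  0  0]
  I: [ 0  1  0  0  0  3  2]
Echelon form has 3 nonzero rows (pivots: D,i,ρ)
Pivot set = {D,i,ρ}, free = {m,ℓ,X1,X2}
RREF:
  r0: [   1    0    0    3    1   -9    9]
  r1: [   0    1    0    0    0    3    2]
  r2: [   0    0    1    1    0   -3    3]
Fix exponent of X2 at 1, m at 0, ℓ at 0, X1 at 0; solve each RREF row for its pivot's exponent:
  r0: exp(D) + (9)·1 = 0 ⇒ exp(D) = -9
  r1: exp(i) + (2)·1 = 0 ⇒ exp(i) = -2
  r2: exp(ρ) + (3)·1 = 0 ⇒ exp(ρ) = -3
Π_4 = D^-9 · i^-2 · ρ^-3 · X2

["-9", "-2", "-3", "0", "0", "0", "1"]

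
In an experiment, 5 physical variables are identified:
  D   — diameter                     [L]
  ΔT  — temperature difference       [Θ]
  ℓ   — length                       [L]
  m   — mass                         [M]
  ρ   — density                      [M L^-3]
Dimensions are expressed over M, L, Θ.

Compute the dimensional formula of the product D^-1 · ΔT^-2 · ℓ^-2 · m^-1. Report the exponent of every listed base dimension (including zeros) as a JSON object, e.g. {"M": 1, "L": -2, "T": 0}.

Exponent matrix [M,L,Θ] × [D,ΔT,ℓ,m,ρ]:
  M: [ 0  0  0  1  1]
  L: [ 1  0  1  0 -3]
  Θ: [ 0  1  0  0  0]
  [M]: (-1)·0+(-2)·0+(-2)·0+(-1)·1 = -1
  [L]: (-1)·1+(-2)·0+(-2)·1+(-1)·0 = -3
  [Θ]: (-1)·0+(-2)·1+(-2)·0+(-1)·0 = -2
⇒ M^-1 L^-3 Θ^-2

{"M": -1, "L": -3, "Θ": -2}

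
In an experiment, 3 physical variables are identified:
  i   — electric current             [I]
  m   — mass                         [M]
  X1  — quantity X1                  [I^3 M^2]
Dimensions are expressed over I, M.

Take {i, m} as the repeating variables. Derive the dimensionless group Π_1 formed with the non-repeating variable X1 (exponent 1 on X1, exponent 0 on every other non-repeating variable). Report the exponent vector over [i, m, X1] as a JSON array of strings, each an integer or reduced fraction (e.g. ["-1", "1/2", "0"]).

Write exponents as rows I,M / cols i,m,X1:
  I: [ 1  0  3]
  M: [ 0  1  2]
Row reduction gives pivot columns i,m; rank = 2
Repeat: i,m; free: X1
RREF:
  r0: [   1    0    3]
  r1: [   0    1    2]
Fix exponent of X1 at 1; solve each RREF row for its pivot's exponent:
  r0: exp(i) + (3)·1 = 0 ⇒ exp(i) = -3
  r1: exp(m) + (2)·1 = 0 ⇒ exp(m) = -2
Π_1 = i^-3 · m^-2 · X1

["-3", "-2", "1"]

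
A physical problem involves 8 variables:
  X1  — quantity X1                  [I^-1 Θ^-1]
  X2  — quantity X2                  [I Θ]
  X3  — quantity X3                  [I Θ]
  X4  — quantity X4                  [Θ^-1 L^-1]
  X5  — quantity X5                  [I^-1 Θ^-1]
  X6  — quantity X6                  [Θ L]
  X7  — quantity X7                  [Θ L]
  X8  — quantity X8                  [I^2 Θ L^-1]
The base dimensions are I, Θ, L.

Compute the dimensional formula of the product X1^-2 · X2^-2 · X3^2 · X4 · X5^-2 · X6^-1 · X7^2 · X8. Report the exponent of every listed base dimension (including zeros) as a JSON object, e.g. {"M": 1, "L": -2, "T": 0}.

{"I": 6, "Θ": 5, "L": -1}

Exponent matrix [I,Θ,L] × [X1,X2,X3,X4,X5,X6,X7,X8]:
  I: [-1  1  1  0 -1  0  0  2]
  Θ: [-1  1  1 -1 -1  1  1  1]
  L: [ 0  0  0 -1  0  1  1 -1]
  [I]: (-2)·-1+(-2)·1+(2)·1+(1)·0+(-2)·-1+(-1)·0+(2)·0+(1)·2 = 6
  [Θ]: (-2)·-1+(-2)·1+(2)·1+(1)·-1+(-2)·-1+(-1)·1+(2)·1+(1)·1 = 5
  [L]: (-2)·0+(-2)·0+(2)·0+(1)·-1+(-2)·0+(-1)·1+(2)·1+(1)·-1 = -1
⇒ I^6 Θ^5 L^-1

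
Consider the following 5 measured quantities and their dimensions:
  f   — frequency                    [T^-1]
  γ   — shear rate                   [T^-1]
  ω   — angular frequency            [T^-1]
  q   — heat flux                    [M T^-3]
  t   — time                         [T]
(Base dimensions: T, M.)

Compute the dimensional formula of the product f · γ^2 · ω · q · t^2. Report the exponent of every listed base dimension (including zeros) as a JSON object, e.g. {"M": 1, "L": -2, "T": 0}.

Write exponents as rows T,M / cols f,γ,ω,q,t:
  T: [-1 -1 -1 -3  1]
  M: [ 0  0  0  1  0]
  [T]: (1)·-1+(2)·-1+(1)·-1+(1)·-3+(2)·1 = -5
  [M]: (1)·0+(2)·0+(1)·0+(1)·1+(2)·0 = 1
⇒ T^-5 M

{"T": -5, "M": 1}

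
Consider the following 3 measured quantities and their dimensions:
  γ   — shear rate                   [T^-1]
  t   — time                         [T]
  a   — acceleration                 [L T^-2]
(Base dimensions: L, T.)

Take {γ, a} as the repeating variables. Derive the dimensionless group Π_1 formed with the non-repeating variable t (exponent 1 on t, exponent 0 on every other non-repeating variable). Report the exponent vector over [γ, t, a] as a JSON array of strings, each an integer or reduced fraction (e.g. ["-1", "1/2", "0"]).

["1", "1", "0"]

Dimensional matrix (L×T by γ×t×a):
  L: [ 0  0  1]
  T: [-1  1 -2]
Echelon form has 2 nonzero rows (pivots: γ,a)
Pivot set = {γ,a}, free = {t}
RREF:
  r0: [   1   -1    0]
  r1: [   0    0    1]
Fix exponent of t at 1; solve each RREF row for its pivot's exponent:
  r0: exp(γ) + (-1)·1 = 0 ⇒ exp(γ) = 1
  r1: exp(a) + (0)·1 = 0 ⇒ exp(a) = 0
Π_1 = γ · t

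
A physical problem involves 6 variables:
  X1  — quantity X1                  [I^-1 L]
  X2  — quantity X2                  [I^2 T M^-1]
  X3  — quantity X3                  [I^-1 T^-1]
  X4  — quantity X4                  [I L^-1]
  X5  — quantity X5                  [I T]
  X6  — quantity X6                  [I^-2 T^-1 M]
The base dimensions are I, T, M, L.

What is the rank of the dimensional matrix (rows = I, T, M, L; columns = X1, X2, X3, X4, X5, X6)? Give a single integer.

3

Exponent matrix [I,T,M,L] × [X1,X2,X3,X4,X5,X6]:
  I: [-1  2 -1  1  1 -2]
  T: [ 0  1 -1  0  1 -1]
  M: [ 0 -1  0  0  0  1]
  L: [ 1  0  0 -1  0  0]
RREF → pivots at {X1,X2,X3} ⇒ r = 3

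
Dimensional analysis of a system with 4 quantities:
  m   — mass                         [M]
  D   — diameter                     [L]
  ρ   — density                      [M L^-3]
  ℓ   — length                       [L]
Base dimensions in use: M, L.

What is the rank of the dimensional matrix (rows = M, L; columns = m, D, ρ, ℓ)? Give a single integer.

Dimensional matrix (M×L by m×D×ρ×ℓ):
  M: [ 1  0  1  0]
  L: [ 0  1 -3  1]
Echelon form has 2 nonzero rows (pivots: m,D)

2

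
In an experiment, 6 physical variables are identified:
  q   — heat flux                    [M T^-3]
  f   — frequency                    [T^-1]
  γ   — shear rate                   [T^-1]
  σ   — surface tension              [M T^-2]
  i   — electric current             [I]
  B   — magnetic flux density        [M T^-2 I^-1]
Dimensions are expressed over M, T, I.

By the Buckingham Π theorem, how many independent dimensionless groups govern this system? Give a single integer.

Exponent matrix [M,T,I] × [q,f,γ,σ,i,B]:
  M: [ 1  0  0  1  0  1]
  T: [-3 -1 -1 -2  0 -2]
  I: [ 0  0  0  0  1 -1]
Row reduction gives pivot columns q,f,i; rank = 3
6 vars − rank 3 = 3 Π groups

3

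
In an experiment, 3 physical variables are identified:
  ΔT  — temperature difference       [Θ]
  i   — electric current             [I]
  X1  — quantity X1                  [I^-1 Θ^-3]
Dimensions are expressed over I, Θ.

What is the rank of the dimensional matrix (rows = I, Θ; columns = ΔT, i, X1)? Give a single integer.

2

Write exponents as rows I,Θ / cols ΔT,i,X1:
  I: [ 0  1 -1]
  Θ: [ 1  0 -3]
Echelon form has 2 nonzero rows (pivots: ΔT,i)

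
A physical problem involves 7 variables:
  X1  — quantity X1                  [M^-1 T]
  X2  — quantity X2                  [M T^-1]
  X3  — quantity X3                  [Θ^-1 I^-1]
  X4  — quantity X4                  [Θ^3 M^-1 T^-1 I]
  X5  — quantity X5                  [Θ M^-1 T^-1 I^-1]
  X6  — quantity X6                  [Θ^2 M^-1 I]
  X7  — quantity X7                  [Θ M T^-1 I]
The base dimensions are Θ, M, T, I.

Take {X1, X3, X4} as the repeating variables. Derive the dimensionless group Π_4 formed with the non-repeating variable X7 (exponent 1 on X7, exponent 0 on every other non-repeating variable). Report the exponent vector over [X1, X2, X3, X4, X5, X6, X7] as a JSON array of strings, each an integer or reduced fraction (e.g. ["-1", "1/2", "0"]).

Exponent matrix [Θ,M,T,I] × [X1,X2,X3,X4,X5,X6,X7]:
  Θ: [ 0  0 -1  3  1  2  1]
  M: [-1  1  0 -1 -1 -1  1]
  T: [ 1 -1  0 -1 -1  0 -1]
  I: [ 0  0 -1  1 -1  1  1]
Row reduction gives pivot columns X1,X3,X4; rank = 3
Pivot set = {X1,X3,X4}, free = {X2,X5,X6,X7}
RREF:
  r0: [   1   -1    0    0    0  1/2   -1]
  r1: [   0    0    1    0    2 -1/2   -1]
  r2: [   0    0    0    1    1  1/2    0]
  r3: [   0    0    0    0    0    0    0]
Fix exponent of X7 at 1, X2 at 0, X5 at 0, X6 at 0; solve each RREF row for its pivot's exponent:
  r0: exp(X1) + (-1)·1 = 0 ⇒ exp(X1) = 1
  r1: exp(X3) + (-1)·1 = 0 ⇒ exp(X3) = 1
  r2: exp(X4) + (0)·1 = 0 ⇒ exp(X4) = 0
Π_4 = X1 · X3 · X7

["1", "0", "1", "0", "0", "0", "1"]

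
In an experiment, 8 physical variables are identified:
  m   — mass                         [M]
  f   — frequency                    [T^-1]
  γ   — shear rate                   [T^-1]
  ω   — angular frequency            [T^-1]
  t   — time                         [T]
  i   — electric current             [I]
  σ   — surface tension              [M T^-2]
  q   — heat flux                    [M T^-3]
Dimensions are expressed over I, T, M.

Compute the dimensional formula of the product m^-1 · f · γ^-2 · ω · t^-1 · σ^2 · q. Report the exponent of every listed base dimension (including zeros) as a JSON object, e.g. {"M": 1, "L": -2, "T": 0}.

Exponent matrix [I,T,M] × [m,f,γ,ω,t,i,σ,q]:
  I: [ 0  0  0  0  0  1  0  0]
  T: [ 0 -1 -1 -1  1  0 -2 -3]
  M: [ 1  0  0  0  0  0  1  1]
  [I]: (-1)·0+(1)·0+(-2)·0+(1)·0+(-1)·0+(2)·0+(1)·0 = 0
  [T]: (-1)·0+(1)·-1+(-2)·-1+(1)·-1+(-1)·1+(2)·-2+(1)·-3 = -8
  [M]: (-1)·1+(1)·0+(-2)·0+(1)·0+(-1)·0+(2)·1+(1)·1 = 2
⇒ T^-8 M^2

{"I": 0, "T": -8, "M": 2}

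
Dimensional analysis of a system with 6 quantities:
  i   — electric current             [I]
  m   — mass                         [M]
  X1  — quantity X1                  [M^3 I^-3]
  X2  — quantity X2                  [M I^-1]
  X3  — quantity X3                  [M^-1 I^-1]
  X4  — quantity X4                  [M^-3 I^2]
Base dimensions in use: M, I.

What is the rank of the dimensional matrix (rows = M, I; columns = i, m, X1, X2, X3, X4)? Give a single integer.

2

Write exponents as rows M,I / cols i,m,X1,X2,X3,X4:
  M: [ 0  1  3  1 -1 -3]
  I: [ 1  0 -3 -1 -1  2]
Echelon form has 2 nonzero rows (pivots: i,m)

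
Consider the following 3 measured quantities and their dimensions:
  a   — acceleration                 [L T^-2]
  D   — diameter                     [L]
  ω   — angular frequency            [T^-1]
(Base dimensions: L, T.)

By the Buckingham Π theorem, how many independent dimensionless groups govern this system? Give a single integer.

1

Exponent matrix [L,T] × [a,D,ω]:
  L: [ 1  1  0]
  T: [-2  0 -1]
RREF → pivots at {a,D} ⇒ r = 2
n=3, r=2 ⇒ 1 dimensionless group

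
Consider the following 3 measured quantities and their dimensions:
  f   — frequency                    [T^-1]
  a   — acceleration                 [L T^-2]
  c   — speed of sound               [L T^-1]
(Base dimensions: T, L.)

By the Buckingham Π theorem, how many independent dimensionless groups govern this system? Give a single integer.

1

Exponent matrix [T,L] × [f,a,c]:
  T: [-1 -2 -1]
  L: [ 0  1  1]
Echelon form has 2 nonzero rows (pivots: f,a)
3 vars − rank 2 = 1 Π group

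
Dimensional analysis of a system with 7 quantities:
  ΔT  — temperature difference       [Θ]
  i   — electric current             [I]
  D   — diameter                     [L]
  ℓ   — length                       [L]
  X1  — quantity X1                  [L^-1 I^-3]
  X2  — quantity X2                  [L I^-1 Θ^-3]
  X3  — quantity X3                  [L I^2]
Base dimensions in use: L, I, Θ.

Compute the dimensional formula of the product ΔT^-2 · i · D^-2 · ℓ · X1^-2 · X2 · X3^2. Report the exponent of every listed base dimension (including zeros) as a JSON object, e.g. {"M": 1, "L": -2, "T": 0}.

{"L": 4, "I": 10, "Θ": -5}

Dimensional matrix (L×I×Θ by ΔT×i×D×ℓ×X1×X2×X3):
  L: [ 0  0  1  1 -1  1  1]
  I: [ 0  1  0  0 -3 -1  2]
  Θ: [ 1  0  0  0  0 -3  0]
  [L]: (-2)·0+(1)·0+(-2)·1+(1)·1+(-2)·-1+(1)·1+(2)·1 = 4
  [I]: (-2)·0+(1)·1+(-2)·0+(1)·0+(-2)·-3+(1)·-1+(2)·2 = 10
  [Θ]: (-2)·1+(1)·0+(-2)·0+(1)·0+(-2)·0+(1)·-3+(2)·0 = -5
⇒ L^4 I^10 Θ^-5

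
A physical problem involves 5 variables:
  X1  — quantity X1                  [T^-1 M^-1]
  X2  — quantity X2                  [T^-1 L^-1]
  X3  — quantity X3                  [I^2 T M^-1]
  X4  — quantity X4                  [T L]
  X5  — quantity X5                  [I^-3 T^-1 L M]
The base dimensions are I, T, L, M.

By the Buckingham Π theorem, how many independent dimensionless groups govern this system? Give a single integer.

Dimensional matrix (I×T×L×M by X1×X2×X3×X4×X5):
  I: [ 0  0  2  0 -3]
  T: [-1 -1  1  1 -1]
  L: [ 0 -1  0  1  1]
  M: [-1  0 -1  0  1]
Echelon form has 3 nonzero rows (pivots: X1,X2,X3)
Π count = n − r = 5 − 3 = 2

2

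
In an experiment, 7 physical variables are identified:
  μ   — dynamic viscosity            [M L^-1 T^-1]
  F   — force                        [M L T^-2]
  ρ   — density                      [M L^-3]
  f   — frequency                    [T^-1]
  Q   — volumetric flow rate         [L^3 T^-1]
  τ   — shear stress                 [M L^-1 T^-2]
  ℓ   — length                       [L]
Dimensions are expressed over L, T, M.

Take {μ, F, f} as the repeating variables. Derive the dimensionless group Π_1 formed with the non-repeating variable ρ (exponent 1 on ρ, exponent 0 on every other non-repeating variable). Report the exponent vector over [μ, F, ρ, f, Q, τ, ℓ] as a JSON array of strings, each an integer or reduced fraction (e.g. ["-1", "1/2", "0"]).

["-2", "1", "1", "0", "0", "0", "0"]

Dimensional matrix (L×T×M by μ×F×ρ×f×Q×τ×ℓ):
  L: [-1  1 -3  0  3 -1  1]
  T: [-1 -2  0 -1 -1 -2  0]
  M: [ 1  1  1  0  0  1  0]
Echelon form has 3 nonzero rows (pivots: μ,F,f)
Repeat: μ,F,f; free: ρ,Q,τ,ℓ
RREF:
  r0: [   1    0    2    0 -3/2    1 -1/2]
  r1: [   0    1   -1    0  3/2    0  1/2]
  r2: [   0    0    0    1 -1/2    1 -1/2]
Fix exponent of ρ at 1, Q at 0, τ at 0, ℓ at 0; solve each RREF row for its pivot's exponent:
  r0: exp(μ) + (2)·1 = 0 ⇒ exp(μ) = -2
  r1: exp(F) + (-1)·1 = 0 ⇒ exp(F) = 1
  r2: exp(f) + (0)·1 = 0 ⇒ exp(f) = 0
Π_1 = μ^-2 · F · ρ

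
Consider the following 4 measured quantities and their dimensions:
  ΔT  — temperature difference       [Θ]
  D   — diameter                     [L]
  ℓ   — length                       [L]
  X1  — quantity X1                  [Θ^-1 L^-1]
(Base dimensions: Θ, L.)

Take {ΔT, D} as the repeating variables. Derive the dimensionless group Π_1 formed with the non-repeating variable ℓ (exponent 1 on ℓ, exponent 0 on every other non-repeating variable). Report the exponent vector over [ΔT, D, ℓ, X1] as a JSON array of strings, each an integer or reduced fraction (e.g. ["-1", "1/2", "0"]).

["0", "-1", "1", "0"]

Exponent matrix [Θ,L] × [ΔT,D,ℓ,X1]:
  Θ: [ 1  0  0 -1]
  L: [ 0  1  1 -1]
Row reduction gives pivot columns ΔT,D; rank = 2
Repeat: ΔT,D; free: ℓ,X1
RREF:
  r0: [   1    0    0   -1]
  r1: [   0    1    1   -1]
Fix exponent of ℓ at 1, X1 at 0; solve each RREF row for its pivot's exponent:
  r0: exp(ΔT) + (0)·1 = 0 ⇒ exp(ΔT) = 0
  r1: exp(D) + (1)·1 = 0 ⇒ exp(D) = -1
Π_1 = D^-1 · ℓ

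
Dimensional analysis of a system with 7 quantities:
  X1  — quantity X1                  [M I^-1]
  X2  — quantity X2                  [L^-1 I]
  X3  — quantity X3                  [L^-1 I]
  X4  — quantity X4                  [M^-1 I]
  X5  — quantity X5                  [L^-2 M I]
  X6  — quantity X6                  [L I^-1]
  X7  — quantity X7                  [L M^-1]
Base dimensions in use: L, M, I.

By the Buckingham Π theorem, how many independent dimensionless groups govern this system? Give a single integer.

Dimensional matrix (L×M×I by X1×X2×X3×X4×X5×X6×X7):
  L: [ 0 -1 -1  0 -2  1  1]
  M: [ 1  0  0 -1  1  0 -1]
  I: [-1  1  1  1  1 -1  0]
Echelon form has 2 nonzero rows (pivots: X1,X2)
Π count = n − r = 7 − 2 = 5

5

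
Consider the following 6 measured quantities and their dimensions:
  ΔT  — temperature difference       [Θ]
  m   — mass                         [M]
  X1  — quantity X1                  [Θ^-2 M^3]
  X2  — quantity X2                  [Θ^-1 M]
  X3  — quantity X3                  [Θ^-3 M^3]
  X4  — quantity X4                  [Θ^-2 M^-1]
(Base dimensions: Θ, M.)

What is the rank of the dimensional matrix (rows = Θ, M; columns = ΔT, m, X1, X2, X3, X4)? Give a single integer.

Exponent matrix [Θ,M] × [ΔT,m,X1,X2,X3,X4]:
  Θ: [ 1  0 -2 -1 -3 -2]
  M: [ 0  1  3  1  3 -1]
RREF → pivots at {ΔT,m} ⇒ r = 2

2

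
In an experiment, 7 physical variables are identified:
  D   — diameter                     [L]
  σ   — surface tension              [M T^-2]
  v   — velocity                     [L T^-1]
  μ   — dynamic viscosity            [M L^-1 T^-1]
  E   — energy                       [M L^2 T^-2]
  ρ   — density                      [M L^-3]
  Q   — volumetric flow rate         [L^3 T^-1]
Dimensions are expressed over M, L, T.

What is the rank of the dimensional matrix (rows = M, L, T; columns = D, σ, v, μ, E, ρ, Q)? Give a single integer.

Exponent matrix [M,L,T] × [D,σ,v,μ,E,ρ,Q]:
  M: [ 0  1  0  1  1  1  0]
  L: [ 1  0  1 -1  2 -3  3]
  T: [ 0 -2 -1 -1 -2  0 -1]
Row reduction gives pivot columns D,σ,v; rank = 3

3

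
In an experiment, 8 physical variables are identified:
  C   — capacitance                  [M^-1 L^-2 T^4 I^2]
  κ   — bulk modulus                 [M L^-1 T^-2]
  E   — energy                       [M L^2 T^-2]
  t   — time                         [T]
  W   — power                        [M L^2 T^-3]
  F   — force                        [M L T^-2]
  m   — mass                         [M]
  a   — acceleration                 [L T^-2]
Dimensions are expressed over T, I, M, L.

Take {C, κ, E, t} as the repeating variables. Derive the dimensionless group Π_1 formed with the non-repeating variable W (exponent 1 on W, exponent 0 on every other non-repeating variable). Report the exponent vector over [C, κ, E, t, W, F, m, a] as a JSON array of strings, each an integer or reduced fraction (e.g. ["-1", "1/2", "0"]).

Dimensional matrix (T×I×M×L by C×κ×E×t×W×F×m×a):
  T: [ 4 -2 -2  1 -3 -2  0 -2]
  I: [ 2  0  0  0  0  0  0  0]
  M: [-1  1  1  0  1  1  1  0]
  L: [-2 -1  2  0  2  1  0  1]
Row reduction gives pivot columns C,κ,E,t; rank = 4
Pivot set = {C,κ,E,t}, free = {W,F,m,a}
RREF:
  r0: [   1    0    0    0    0    0    0    0]
  r1: [   0    1    0    0    0  1/3  2/3 -1/3]
  r2: [   0    0    1    0    1  2/3  1/3  1/3]
  r3: [   0    0    0    1   -1    0    2   -2]
Fix exponent of W at 1, F at 0, m at 0, a at 0; solve each RREF row for its pivot's exponent:
  r0: exp(C) + (0)·1 = 0 ⇒ exp(C) = 0
  r1: exp(κ) + (0)·1 = 0 ⇒ exp(κ) = 0
  r2: exp(E) + (1)·1 = 0 ⇒ exp(E) = -1
  r3: exp(t) + (-1)·1 = 0 ⇒ exp(t) = 1
Π_1 = E^-1 · t · W

["0", "0", "-1", "1", "1", "0", "0", "0"]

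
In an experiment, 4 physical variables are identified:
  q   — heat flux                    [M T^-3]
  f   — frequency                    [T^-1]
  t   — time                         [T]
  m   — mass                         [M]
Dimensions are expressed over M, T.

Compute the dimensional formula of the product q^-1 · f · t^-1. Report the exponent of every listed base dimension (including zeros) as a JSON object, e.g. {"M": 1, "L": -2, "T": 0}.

{"M": -1, "T": 1}

Write exponents as rows M,T / cols q,f,t,m:
  M: [ 1  0  0  1]
  T: [-3 -1  1  0]
  [M]: (-1)·1+(1)·0+(-1)·0 = -1
  [T]: (-1)·-3+(1)·-1+(-1)·1 = 1
⇒ M^-1 T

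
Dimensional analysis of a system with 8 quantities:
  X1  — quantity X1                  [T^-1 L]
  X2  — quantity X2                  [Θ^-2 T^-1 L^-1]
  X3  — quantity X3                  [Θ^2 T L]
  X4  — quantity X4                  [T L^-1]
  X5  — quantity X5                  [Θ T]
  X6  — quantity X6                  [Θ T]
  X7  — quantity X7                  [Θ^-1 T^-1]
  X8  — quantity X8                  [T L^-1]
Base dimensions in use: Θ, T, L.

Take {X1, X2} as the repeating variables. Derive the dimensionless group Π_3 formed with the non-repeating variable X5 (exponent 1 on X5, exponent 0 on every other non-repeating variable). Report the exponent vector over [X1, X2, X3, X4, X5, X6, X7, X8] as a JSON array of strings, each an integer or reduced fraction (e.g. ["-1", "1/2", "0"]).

Write exponents as rows Θ,T,L / cols X1,X2,X3,X4,X5,X6,X7,X8:
  Θ: [ 0 -2  2  0  1  1 -1  0]
  T: [-1 -1  1  1  1  1 -1  1]
  L: [ 1 -1  1 -1  0  0  0 -1]
Echelon form has 2 nonzero rows (pivots: X1,X2)
Repeat: X1,X2; free: X3,X4,X5,X6,X7,X8
RREF:
  r0: [   1    0    0   -1 -1/2 -1/2  1/2   -1]
  r1: [   0    1   -1    0 -1/2 -1/2  1/2    0]
  r2: [   0    0    0    0    0    0    0    0]
Fix exponent of X5 at 1, X3 at 0, X4 at 0, X6 at 0, X7 at 0, X8 at 0; solve each RREF row for its pivot's exponent:
  r0: exp(X1) + (-1/2)·1 = 0 ⇒ exp(X1) = 1/2
  r1: exp(X2) + (-1/2)·1 = 0 ⇒ exp(X2) = 1/2
Π_3 = X1^(1/2) · X2^(1/2) · X5

["1/2", "1/2", "0", "0", "1", "0", "0", "0"]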